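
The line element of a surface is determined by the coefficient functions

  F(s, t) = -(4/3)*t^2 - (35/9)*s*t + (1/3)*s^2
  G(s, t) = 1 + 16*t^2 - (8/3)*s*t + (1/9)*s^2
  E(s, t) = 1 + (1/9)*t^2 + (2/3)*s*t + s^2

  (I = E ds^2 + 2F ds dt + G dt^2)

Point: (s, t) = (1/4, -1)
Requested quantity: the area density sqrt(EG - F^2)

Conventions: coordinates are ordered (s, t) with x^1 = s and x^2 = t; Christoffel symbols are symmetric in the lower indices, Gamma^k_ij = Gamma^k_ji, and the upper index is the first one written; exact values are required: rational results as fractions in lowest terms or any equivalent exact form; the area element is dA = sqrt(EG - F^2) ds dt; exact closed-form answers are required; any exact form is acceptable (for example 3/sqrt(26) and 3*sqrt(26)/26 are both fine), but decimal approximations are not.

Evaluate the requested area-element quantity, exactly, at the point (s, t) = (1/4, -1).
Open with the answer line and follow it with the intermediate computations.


Answer: sqrt(EG - F^2) = sqrt(2546)/12

E = 145/144, F = -49/144, G = 2545/144; EG - F^2 = 1273/72


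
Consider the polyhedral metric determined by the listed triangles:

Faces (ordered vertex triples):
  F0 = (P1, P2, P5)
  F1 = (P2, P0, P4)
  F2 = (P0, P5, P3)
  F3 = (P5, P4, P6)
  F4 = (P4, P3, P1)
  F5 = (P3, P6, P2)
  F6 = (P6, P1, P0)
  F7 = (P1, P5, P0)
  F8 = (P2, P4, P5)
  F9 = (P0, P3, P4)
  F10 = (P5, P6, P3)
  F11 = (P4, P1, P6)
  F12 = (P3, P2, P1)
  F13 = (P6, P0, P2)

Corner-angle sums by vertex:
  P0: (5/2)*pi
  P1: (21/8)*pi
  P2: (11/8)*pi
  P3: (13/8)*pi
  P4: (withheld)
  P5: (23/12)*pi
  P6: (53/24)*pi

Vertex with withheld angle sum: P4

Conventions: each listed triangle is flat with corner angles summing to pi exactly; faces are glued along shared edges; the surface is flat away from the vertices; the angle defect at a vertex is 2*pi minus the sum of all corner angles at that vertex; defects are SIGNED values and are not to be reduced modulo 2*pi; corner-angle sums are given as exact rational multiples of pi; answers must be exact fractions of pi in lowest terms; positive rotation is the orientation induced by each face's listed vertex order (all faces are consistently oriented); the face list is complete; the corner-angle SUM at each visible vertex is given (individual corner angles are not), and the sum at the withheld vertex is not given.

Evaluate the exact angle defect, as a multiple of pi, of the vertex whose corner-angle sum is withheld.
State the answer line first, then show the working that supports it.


Answer: defect(P4) = pi/4

V = 7, E = 21, F = 14; chi = V - E + F = 0
Gauss-Bonnet: total defect = 2*pi*chi = 0; visible defects sum to -pi/4


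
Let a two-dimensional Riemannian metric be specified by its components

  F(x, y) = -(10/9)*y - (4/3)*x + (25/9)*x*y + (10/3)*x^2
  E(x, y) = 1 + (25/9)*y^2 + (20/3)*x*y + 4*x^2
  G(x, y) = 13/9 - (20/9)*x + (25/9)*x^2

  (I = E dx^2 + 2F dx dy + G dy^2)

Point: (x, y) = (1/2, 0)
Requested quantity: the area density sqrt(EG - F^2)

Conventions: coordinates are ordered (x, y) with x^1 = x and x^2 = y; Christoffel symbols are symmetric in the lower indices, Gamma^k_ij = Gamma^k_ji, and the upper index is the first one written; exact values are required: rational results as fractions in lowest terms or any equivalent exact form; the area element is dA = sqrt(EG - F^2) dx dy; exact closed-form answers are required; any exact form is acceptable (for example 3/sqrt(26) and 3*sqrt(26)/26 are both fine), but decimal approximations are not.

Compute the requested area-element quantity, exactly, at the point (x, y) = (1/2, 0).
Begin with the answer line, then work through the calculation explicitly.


Answer: sqrt(EG - F^2) = sqrt(73)/6

E = 2, F = 1/6, G = 37/36; EG - F^2 = 73/36


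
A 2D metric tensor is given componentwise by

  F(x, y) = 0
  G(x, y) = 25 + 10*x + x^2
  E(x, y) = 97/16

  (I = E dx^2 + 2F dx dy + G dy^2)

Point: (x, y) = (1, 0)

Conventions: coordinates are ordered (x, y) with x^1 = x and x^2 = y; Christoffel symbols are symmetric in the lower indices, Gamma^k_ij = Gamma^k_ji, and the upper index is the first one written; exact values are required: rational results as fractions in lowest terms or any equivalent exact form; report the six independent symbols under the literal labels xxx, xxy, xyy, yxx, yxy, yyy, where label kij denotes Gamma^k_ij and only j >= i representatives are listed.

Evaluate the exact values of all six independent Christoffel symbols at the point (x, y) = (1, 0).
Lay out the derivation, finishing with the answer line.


E = 97/16, F = 0, G = 36 at the point
E_x = 0, E_y = 0, F_x = 0, F_y = 0, G_x = 12, G_y = 0
EG - F^2 = 873/4;  g^inv = (4/873) * [[36, 0], [0, 97/16]]
first-kind symbols [ij,l] = (1/2)(d_i g_jl + d_j g_il - d_l g_ij): [xx,x] = E_x/2 = 0, [xx,y] = F_x - E_y/2 = 0, [xy,x] = E_y/2 = 0, [xy,y] = G_x/2 = 6, [yy,x] = F_y - G_x/2 = -6, [yy,y] = G_y/2 = 0
Gamma^x_ij = (G*[ij,x] - F*[ij,y])/(EG - F^2), Gamma^y_ij = (E*[ij,y] - F*[ij,x])/(EG - F^2)

Answer: Gamma_xxx = 0, Gamma_xxy = 0, Gamma_xyy = -96/97, Gamma_yxx = 0, Gamma_yxy = 1/6, Gamma_yyy = 0


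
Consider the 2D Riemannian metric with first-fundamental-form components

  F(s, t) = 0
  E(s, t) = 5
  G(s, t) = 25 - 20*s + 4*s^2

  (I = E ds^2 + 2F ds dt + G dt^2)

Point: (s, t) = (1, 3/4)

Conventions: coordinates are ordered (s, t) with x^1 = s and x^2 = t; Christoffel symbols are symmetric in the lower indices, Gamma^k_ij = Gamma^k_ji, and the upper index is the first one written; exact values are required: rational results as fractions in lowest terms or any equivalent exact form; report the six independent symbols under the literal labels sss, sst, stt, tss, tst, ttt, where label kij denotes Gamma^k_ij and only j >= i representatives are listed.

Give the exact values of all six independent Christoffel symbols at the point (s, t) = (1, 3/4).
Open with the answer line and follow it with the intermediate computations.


Answer: Gamma_sss = 0, Gamma_sst = 0, Gamma_stt = 6/5, Gamma_tss = 0, Gamma_tst = -2/3, Gamma_ttt = 0

E = 5, F = 0, G = 9 at the point
E_s = 0, E_t = 0, F_s = 0, F_t = 0, G_s = -12, G_t = 0
EG - F^2 = 45;  g^inv = (1/45) * [[9, 0], [0, 5]]
first-kind symbols [ij,l] = (1/2)(d_i g_jl + d_j g_il - d_l g_ij): [ss,s] = E_s/2 = 0, [ss,t] = F_s - E_t/2 = 0, [st,s] = E_t/2 = 0, [st,t] = G_s/2 = -6, [tt,s] = F_t - G_s/2 = 6, [tt,t] = G_t/2 = 0
Gamma^s_ij = (G*[ij,s] - F*[ij,t])/(EG - F^2), Gamma^t_ij = (E*[ij,t] - F*[ij,s])/(EG - F^2)


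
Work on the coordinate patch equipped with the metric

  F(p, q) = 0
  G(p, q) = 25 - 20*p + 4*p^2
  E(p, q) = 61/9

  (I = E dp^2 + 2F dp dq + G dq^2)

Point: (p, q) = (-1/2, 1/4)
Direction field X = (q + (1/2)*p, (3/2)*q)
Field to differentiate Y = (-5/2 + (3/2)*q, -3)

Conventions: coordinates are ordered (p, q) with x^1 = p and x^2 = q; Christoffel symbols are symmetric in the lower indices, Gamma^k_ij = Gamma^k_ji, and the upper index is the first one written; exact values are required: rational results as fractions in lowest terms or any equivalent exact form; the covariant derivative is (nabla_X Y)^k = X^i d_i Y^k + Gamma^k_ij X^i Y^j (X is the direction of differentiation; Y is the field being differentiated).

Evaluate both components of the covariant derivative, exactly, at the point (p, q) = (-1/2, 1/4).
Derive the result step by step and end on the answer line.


E = 61/9, F = 0, G = 36 at the point
E_p = 0, E_q = 0, F_p = 0, F_q = 0, G_p = -24, G_q = 0
EG - F^2 = 244;  g^inv = (1/244) * [[36, 0], [0, 61/9]]
first-kind symbols [ij,l] = (1/2)(d_i g_jl + d_j g_il - d_l g_ij): [pp,p] = E_p/2 = 0, [pp,q] = F_p - E_q/2 = 0, [pq,p] = E_q/2 = 0, [pq,q] = G_p/2 = -12, [qq,p] = F_q - G_p/2 = 12, [qq,q] = G_q/2 = 0
Gamma^p_ij = (G*[ij,p] - F*[ij,q])/(EG - F^2), Gamma^q_ij = (E*[ij,q] - F*[ij,p])/(EG - F^2)
Gamma_ppp = 0, Gamma_ppq = 0, Gamma_pqq = 108/61, Gamma_qpp = 0, Gamma_qpq = -1/3, Gamma_qqq = 0
X = (0, 3/8), Y = (-17/8, -3) at the point

Answer: (nabla_X Y)^p = -1395/976, (nabla_X Y)^q = 17/64


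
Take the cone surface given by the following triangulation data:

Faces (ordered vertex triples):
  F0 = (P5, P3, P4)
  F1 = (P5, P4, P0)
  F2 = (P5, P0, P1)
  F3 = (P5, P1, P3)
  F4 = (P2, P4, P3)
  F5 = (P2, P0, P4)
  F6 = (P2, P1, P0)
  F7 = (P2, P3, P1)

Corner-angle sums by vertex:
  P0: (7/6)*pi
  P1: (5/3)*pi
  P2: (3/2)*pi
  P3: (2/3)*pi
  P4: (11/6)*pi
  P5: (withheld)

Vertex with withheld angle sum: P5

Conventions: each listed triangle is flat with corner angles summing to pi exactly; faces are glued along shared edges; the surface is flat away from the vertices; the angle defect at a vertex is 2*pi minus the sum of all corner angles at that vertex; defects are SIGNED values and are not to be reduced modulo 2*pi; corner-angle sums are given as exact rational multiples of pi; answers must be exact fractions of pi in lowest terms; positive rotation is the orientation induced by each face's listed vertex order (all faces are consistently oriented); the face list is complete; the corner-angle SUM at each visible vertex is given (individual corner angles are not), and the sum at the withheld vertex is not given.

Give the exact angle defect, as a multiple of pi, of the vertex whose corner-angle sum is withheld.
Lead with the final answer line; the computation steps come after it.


Answer: defect(P5) = (5/6)*pi

V = 6, E = 12, F = 8; chi = V - E + F = 2
Gauss-Bonnet: total defect = 2*pi*chi = 4*pi; visible defects sum to (19/6)*pi


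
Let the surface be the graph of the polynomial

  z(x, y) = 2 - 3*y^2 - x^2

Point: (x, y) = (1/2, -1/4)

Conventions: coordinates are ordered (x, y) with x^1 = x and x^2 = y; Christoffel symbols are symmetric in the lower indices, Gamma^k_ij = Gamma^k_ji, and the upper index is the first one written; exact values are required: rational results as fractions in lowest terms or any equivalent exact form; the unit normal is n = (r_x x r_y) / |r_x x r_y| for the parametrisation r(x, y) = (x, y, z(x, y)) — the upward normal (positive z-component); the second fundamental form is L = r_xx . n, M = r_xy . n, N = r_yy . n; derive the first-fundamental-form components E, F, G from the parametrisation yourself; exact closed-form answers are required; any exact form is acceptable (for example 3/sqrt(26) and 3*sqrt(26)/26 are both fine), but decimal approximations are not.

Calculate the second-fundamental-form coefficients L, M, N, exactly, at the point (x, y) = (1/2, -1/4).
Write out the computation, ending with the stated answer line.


z_x = -1, z_y = 3/2, z_xx = -2, z_xy = 0, z_yy = -6
E = 2, F = -3/2, G = 13/4; answer radicand W^2 = 17/4
unnormalised second-form numerators: l = -2, m = 0, n = -6; L = l/sqrt(17/4), and similarly M = m/sqrt(W^2), N = n/sqrt(W^2)

Answer: L = -4*sqrt(17)/17, M = 0, N = -12*sqrt(17)/17


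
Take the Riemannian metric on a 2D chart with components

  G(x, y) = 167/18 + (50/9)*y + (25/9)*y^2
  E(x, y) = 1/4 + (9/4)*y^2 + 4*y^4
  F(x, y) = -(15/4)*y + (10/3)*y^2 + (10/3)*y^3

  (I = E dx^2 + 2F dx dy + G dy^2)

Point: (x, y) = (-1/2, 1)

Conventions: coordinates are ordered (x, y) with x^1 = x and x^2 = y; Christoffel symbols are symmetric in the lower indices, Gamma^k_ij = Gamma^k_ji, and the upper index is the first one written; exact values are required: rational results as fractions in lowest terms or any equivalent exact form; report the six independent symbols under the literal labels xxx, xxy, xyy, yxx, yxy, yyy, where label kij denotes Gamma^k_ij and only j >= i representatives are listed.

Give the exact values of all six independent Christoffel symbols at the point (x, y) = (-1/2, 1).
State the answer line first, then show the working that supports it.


Answer: Gamma_xxx = 4305/15259, Gamma_xxy = 25994/15259, Gamma_xyy = 91270/45777, Gamma_yxx = -9594/15259, Gamma_yxy = -4305/15259, Gamma_yyy = -225/15259

E = 13/2, F = 35/12, G = 317/18 at the point
E_x = 0, E_y = 41/2, F_x = 0, F_y = 155/12, G_x = 0, G_y = 100/9
EG - F^2 = 15259/144;  g^inv = (144/15259) * [[317/18, -35/12], [-35/12, 13/2]]
first-kind symbols [ij,l] = (1/2)(d_i g_jl + d_j g_il - d_l g_ij): [xx,x] = E_x/2 = 0, [xx,y] = F_x - E_y/2 = -41/4, [xy,x] = E_y/2 = 41/4, [xy,y] = G_x/2 = 0, [yy,x] = F_y - G_x/2 = 155/12, [yy,y] = G_y/2 = 50/9
Gamma^x_ij = (G*[ij,x] - F*[ij,y])/(EG - F^2), Gamma^y_ij = (E*[ij,y] - F*[ij,x])/(EG - F^2)


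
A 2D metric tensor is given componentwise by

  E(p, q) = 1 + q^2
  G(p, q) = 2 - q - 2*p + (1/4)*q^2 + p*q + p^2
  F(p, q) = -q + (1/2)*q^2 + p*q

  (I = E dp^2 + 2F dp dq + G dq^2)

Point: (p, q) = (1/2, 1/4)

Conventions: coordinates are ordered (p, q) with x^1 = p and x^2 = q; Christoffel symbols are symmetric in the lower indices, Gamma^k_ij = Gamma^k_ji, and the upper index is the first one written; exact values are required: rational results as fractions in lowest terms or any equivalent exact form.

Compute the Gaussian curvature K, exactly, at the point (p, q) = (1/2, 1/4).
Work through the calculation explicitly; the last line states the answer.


E = 17/16, F = -3/32, G = 73/64, EG - F^2 = 77/64 at the point
E_p = 0, E_q = 1/2, F_p = 1/4, F_q = -1/4, G_p = -3/4, G_q = -3/8
E_qq = 2, F_pq = 1, G_pp = 2
Compute both Brioschi determinants and normalise by (EG - F^2)^2.
M1 = [[-E_qq/2 + F_pq - G_pp/2, E_p/2, F_p - E_q/2], [F_q - G_p/2, E, F], [G_q/2, F, G]] = [[-1, 0, 0], [1/8, 17/16, -3/32], [-3/16, -3/32, 73/64]]; det M1 = -77/64
M2 = [[0, E_q/2, G_p/2], [E_q/2, E, F], [G_p/2, F, G]] = [[0, 1/4, -3/8], [1/4, 17/16, -3/32], [-3/8, -3/32, 73/64]]; det M2 = -13/64
det M1 - det M2 = -1; K = -1 / (77/64)^2 = -4096/5929

Answer: K = -4096/5929


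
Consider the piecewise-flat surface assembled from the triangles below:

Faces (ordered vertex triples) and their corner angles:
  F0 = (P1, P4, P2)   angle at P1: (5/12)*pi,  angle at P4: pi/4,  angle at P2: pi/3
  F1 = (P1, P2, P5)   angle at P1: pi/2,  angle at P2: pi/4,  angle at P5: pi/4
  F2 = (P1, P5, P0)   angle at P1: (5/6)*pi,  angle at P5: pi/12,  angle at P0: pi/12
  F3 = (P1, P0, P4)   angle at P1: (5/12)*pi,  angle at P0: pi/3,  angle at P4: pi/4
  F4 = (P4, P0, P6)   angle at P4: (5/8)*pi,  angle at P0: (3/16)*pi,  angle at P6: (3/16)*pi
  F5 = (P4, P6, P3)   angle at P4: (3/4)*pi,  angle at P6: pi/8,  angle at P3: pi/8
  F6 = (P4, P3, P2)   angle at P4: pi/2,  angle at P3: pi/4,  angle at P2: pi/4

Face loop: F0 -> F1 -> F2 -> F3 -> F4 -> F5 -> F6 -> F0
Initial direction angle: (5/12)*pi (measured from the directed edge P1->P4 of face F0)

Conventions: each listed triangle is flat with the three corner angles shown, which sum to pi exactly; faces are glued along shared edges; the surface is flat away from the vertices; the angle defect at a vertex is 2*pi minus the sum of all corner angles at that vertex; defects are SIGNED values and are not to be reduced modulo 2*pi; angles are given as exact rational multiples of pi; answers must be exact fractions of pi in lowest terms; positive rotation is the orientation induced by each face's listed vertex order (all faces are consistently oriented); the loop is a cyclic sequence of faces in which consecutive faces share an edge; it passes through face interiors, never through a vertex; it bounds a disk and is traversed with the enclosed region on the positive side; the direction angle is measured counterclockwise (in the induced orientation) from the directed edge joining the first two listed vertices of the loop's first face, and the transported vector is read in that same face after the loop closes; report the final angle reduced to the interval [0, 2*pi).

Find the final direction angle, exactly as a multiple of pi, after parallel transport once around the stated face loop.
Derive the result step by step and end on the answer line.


enclosed vertex P1: corner angles sum to (13/6)*pi, defect = 2*pi - (13/6)*pi = -pi/6
enclosed vertex P4: corner angles sum to (19/8)*pi, defect = 2*pi - (19/8)*pi = (-3/8)*pi
the rotation equals the total enclosed defect, so the final angle is initial + defects (mod 2*pi)
final angle = (5/12)*pi - (13/24)*pi = (15/8)*pi (mod 2*pi)

Answer: final direction angle = (15/8)*pi


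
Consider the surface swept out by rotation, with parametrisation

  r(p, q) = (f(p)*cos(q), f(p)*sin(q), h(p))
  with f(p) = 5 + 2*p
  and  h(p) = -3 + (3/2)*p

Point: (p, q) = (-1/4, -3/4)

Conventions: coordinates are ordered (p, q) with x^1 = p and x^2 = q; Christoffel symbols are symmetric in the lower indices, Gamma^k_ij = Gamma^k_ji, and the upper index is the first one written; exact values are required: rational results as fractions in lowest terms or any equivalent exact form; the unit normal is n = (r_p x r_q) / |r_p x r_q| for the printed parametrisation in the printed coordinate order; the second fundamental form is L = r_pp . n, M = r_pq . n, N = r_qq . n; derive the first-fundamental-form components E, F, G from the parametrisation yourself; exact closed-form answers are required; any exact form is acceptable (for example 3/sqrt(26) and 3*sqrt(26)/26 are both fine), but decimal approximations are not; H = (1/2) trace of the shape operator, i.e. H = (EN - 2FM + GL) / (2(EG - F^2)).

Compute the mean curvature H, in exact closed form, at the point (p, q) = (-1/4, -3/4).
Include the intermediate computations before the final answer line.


f = 9/2, f' = 2, f'' = 0, h' = 3/2, h'' = 0
E = 25/4, F = 0, G = 81/4; answer radicand W^2 = 25/4
unnormalised second-form numerators: l = 0, m = 0, n = 27/4; L = l/sqrt(25/4), and similarly M = m/sqrt(W^2), N = n/sqrt(W^2)
H = (E*n - 2*F*m + G*l) / (2*(EG - F^2)*sqrt(W^2)); E*n - 2*F*m + G*l = 675/16, EG - F^2 = 2025/16, so H = (1/6)/sqrt(25/4)

Answer: H = 1/15


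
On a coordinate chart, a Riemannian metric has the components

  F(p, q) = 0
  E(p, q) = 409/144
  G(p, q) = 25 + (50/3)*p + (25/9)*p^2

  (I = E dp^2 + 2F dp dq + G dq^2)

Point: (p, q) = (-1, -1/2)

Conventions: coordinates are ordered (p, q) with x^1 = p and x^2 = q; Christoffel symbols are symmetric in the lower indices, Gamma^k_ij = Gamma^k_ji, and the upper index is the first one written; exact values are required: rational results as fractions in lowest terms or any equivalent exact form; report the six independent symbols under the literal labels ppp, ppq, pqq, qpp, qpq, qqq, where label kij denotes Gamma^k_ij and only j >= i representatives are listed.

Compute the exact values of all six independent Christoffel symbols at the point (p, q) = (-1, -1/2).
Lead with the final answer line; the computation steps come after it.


Answer: Gamma_ppp = 0, Gamma_ppq = 0, Gamma_pqq = -800/409, Gamma_qpp = 0, Gamma_qpq = 1/2, Gamma_qqq = 0

E = 409/144, F = 0, G = 100/9 at the point
E_p = 0, E_q = 0, F_p = 0, F_q = 0, G_p = 100/9, G_q = 0
EG - F^2 = 10225/324;  g^inv = (324/10225) * [[100/9, 0], [0, 409/144]]
first-kind symbols [ij,l] = (1/2)(d_i g_jl + d_j g_il - d_l g_ij): [pp,p] = E_p/2 = 0, [pp,q] = F_p - E_q/2 = 0, [pq,p] = E_q/2 = 0, [pq,q] = G_p/2 = 50/9, [qq,p] = F_q - G_p/2 = -50/9, [qq,q] = G_q/2 = 0
Gamma^p_ij = (G*[ij,p] - F*[ij,q])/(EG - F^2), Gamma^q_ij = (E*[ij,q] - F*[ij,p])/(EG - F^2)


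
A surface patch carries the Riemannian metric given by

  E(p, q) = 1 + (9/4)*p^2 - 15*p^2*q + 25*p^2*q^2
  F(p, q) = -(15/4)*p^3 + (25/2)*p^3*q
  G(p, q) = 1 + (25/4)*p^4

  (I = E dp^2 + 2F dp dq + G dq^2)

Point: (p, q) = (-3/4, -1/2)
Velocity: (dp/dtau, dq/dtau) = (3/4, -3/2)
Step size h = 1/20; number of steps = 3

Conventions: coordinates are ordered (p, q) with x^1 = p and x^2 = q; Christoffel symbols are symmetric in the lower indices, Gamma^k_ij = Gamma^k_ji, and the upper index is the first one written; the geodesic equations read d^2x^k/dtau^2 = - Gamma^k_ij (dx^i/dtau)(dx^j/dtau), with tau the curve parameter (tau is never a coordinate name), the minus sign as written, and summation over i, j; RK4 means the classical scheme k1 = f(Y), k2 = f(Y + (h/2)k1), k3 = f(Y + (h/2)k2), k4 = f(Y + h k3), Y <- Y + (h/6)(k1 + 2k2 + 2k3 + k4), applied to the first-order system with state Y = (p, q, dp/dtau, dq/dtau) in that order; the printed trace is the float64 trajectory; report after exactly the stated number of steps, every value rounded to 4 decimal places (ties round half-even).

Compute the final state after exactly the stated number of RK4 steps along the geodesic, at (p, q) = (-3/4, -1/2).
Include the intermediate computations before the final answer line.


f(Y) = (dp/dtau, dq/dtau, -Gamma^p_ij Y'^i Y'^j, -Gamma^q_ij Y'^i Y'^j) with the Gammas evaluated at the stage position; h = 0.050000; intermediate values shown to 6 dp
step 0: p = -0.7500, q = -0.5000, dp/dtau = 0.7500, dq/dtau = -1.5000
step 1:
  k1: at (p, q) = (-0.750000, -0.500000), (dp/dtau, dq/dtau) = (0.750000, -1.500000); Gamma_ppp = -1.001875, Gamma_ppq = -0.939258, Gamma_pqq = 0.000000, Gamma_qpp = -0.469629, Gamma_qpq = -0.440277, Gamma_qqq = 0.000000; k1 = (0.750000, -1.500000, -1.549776, -0.726457)
  k2: at (p, q) = (-0.731250, -0.537500), (dp/dtau, dq/dtau) = (0.711256, -1.518161); Gamma_ppp = -1.054177, Gamma_ppq = -0.920438, Gamma_pqq = 0.000000, Gamma_qpp = -0.460219, Gamma_qpq = -0.401833, Gamma_qqq = 0.000000; k2 = (0.711256, -1.518161, -1.454488, -0.634982)
  k3: at (p, q) = (-0.732219, -0.537954), (dp/dtau, dq/dtau) = (0.713638, -1.515875); Gamma_ppp = -1.052863, Gamma_ppq = -0.920010, Gamma_pqq = 0.000000, Gamma_qpp = -0.460005, Gamma_qpq = -0.401960, Gamma_qqq = 0.000000; k3 = (0.713638, -1.515875, -1.454305, -0.635399)
  k4: at (p, q) = (-0.714318, -0.575794), (dp/dtau, dq/dtau) = (0.677285, -1.531770); Gamma_ppp = -1.103602, Gamma_ppq = -0.900124, Gamma_pqq = 0.000000, Gamma_qpp = -0.450062, Gamma_qpq = -0.367081, Gamma_qqq = 0.000000; k4 = (0.677285, -1.531770, -1.361419, -0.555203)
  Y <- Y + (h/6)(k1 + 2k2 + 2k3 + k4): p = -0.7144, q = -0.5758, dp/dtau = 0.6773, dq/dtau = -1.5319
step 2:
  k1: at (p, q) = (-0.714358, -0.575832), (dp/dtau, dq/dtau) = (0.677260, -1.531854); Gamma_ppp = -1.103555, Gamma_ppq = -0.900096, Gamma_pqq = 0.000000, Gamma_qpp = -0.450048, Gamma_qpq = -0.367074, Gamma_qqq = 0.000000; k1 = (0.677260, -1.531854, -1.361454, -0.555223)
  k2: at (p, q) = (-0.697426, -0.614128), (dp/dtau, dq/dtau) = (0.643224, -1.545734); Gamma_ppp = -1.152670, Gamma_ppq = -0.879420, Gamma_pqq = 0.000000, Gamma_qpp = -0.439710, Gamma_qpq = -0.335473, Gamma_qqq = 0.000000; k2 = (0.643224, -1.545734, -1.271829, -0.485165)
  k3: at (p, q) = (-0.698277, -0.614475), (dp/dtau, dq/dtau) = (0.645464, -1.543983); Gamma_ppp = -1.151330, Gamma_ppq = -0.879135, Gamma_pqq = 0.000000, Gamma_qpp = -0.439568, Gamma_qpq = -0.335646, Gamma_qqq = 0.000000; k3 = (0.645464, -1.543983, -1.272595, -0.485866)
  k4: at (p, q) = (-0.682085, -0.653031), (dp/dtau, dq/dtau) = (0.613630, -1.556147); Gamma_ppp = -1.199046, Gamma_ppq = -0.858157, Gamma_pqq = 0.000000, Gamma_qpp = -0.429079, Gamma_qpq = -0.307092, Gamma_qqq = 0.000000; k4 = (0.613630, -1.556147, -1.187415, -0.424917)
  Y <- Y + (h/6)(k1 + 2k2 + 2k3 + k4): p = -0.6821, q = -0.6531, dp/dtau = 0.6136, dq/dtau = -1.5562
step 3:
  k1: at (p, q) = (-0.682122, -0.653061), (dp/dtau, dq/dtau) = (0.613613, -1.556205); Gamma_ppp = -1.198989, Gamma_ppq = -0.858138, Gamma_pqq = 0.000000, Gamma_qpp = -0.429069, Gamma_qpq = -0.307092, Gamma_qqq = 0.000000; k1 = (0.613613, -1.556205, -1.187440, -0.424936)
  k2: at (p, q) = (-0.666782, -0.691966), (dp/dtau, dq/dtau) = (0.583927, -1.566829); Gamma_ppp = -1.245229, Gamma_ppq = -0.837021, Gamma_pqq = 0.000000, Gamma_qpp = -0.418511, Gamma_qpq = -0.281315, Gamma_qqq = 0.000000; k2 = (0.583927, -1.566829, -1.107016, -0.372058)
  k3: at (p, q) = (-0.667524, -0.692231), (dp/dtau, dq/dtau) = (0.585937, -1.565507); Gamma_ppp = -1.243908, Gamma_ppq = -0.836839, Gamma_pqq = 0.000000, Gamma_qpp = -0.418420, Gamma_qpq = -0.281492, Gamma_qqq = 0.000000; k3 = (0.585937, -1.565507, -1.108185, -0.372766)
  k4: at (p, q) = (-0.652825, -0.731336), (dp/dtau, dq/dtau) = (0.558203, -1.574843); Gamma_ppp = -1.288953, Gamma_ppq = -0.815894, Gamma_pqq = 0.000000, Gamma_qpp = -0.407947, Gamma_qpq = -0.258226, Gamma_qqq = 0.000000; k4 = (0.558203, -1.574843, -1.032851, -0.326892)
  Y <- Y + (h/6)(k1 + 2k2 + 2k3 + k4): p = -0.6529, q = -0.7314, dp/dtau = 0.5582, dq/dtau = -1.5749

Answer: p = -0.6529, q = -0.7314, dp/dtau = 0.5582, dq/dtau = -1.5749


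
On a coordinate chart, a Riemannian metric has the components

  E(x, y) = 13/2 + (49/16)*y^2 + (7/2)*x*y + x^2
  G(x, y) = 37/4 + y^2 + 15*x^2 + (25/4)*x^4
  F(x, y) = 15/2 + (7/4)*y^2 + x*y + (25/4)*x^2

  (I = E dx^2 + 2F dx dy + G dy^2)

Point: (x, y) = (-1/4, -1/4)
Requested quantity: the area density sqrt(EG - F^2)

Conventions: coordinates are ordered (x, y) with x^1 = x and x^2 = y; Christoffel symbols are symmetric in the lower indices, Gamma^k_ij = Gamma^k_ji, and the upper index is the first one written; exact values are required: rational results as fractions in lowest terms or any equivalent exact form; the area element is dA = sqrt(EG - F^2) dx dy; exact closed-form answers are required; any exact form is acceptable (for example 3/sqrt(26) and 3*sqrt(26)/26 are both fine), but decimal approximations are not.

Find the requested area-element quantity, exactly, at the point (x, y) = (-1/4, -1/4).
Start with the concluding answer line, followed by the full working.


Answer: sqrt(EG - F^2) = 3*sqrt(193289)/512

E = 1785/256, F = 129/16, G = 10521/1024; EG - F^2 = 1739601/262144


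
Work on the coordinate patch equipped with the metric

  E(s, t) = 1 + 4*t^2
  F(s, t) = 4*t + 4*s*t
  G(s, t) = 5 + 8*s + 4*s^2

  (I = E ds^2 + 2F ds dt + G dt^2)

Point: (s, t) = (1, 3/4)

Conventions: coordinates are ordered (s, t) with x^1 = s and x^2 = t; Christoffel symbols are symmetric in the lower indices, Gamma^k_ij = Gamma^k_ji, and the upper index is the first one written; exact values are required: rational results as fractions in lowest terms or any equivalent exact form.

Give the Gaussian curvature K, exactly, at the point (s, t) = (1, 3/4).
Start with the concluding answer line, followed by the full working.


Answer: K = -64/5929

E = 13/4, F = 6, G = 17, EG - F^2 = 77/4 at the point
E_s = 0, E_t = 6, F_s = 3, F_t = 8, G_s = 16, G_t = 0
E_tt = 8, F_st = 4, G_ss = 8
Using the Brioschi determinant formula for K from the metric derivatives:
M1 = [[-E_tt/2 + F_st - G_ss/2, E_s/2, F_s - E_t/2], [F_t - G_s/2, E, F], [G_t/2, F, G]] = [[-4, 0, 0], [0, 13/4, 6], [0, 6, 17]]; det M1 = -77
M2 = [[0, E_t/2, G_s/2], [E_t/2, E, F], [G_s/2, F, G]] = [[0, 3, 8], [3, 13/4, 6], [8, 6, 17]]; det M2 = -73
det M1 - det M2 = -4; K = -4 / (77/4)^2 = -64/5929


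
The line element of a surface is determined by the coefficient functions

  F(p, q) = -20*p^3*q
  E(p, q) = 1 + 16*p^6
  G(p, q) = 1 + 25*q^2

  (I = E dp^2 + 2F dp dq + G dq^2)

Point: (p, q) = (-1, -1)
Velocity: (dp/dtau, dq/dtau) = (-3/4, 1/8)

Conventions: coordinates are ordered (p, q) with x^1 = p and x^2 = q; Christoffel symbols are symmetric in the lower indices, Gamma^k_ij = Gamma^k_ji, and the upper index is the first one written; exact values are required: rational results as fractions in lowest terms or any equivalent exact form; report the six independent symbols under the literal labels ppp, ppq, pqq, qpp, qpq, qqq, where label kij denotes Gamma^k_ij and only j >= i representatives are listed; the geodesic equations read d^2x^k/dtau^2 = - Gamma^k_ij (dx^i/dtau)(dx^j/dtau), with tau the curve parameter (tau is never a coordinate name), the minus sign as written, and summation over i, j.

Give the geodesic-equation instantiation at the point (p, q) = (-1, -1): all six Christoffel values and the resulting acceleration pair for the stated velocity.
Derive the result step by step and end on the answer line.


E = 17, F = -20, G = 26 at the point
E_p = -96, E_q = 0, F_p = 60, F_q = 20, G_p = 0, G_q = -50
EG - F^2 = 42;  g^inv = (1/42) * [[26, 20], [20, 17]]
first-kind symbols [ij,l] = (1/2)(d_i g_jl + d_j g_il - d_l g_ij): [pp,p] = E_p/2 = -48, [pp,q] = F_p - E_q/2 = 60, [pq,p] = E_q/2 = 0, [pq,q] = G_p/2 = 0, [qq,p] = F_q - G_p/2 = 20, [qq,q] = G_q/2 = -25
Gamma^p_ij = (G*[ij,p] - F*[ij,q])/(EG - F^2), Gamma^q_ij = (E*[ij,q] - F*[ij,p])/(EG - F^2)
Gamma_ppp = -8/7, Gamma_ppq = 0, Gamma_pqq = 10/21, Gamma_qpp = 10/7, Gamma_qpq = 0, Gamma_qqq = -25/42
d^2p/dtau^2 = -(Gamma_ppp*(-3/4)^2 + 2*Gamma_ppq*(-3/4)*(1/8) + Gamma_pqq*(1/8)^2) = 61/96
d^2q/dtau^2 = -(Gamma_qpp*(-3/4)^2 + 2*Gamma_qpq*(-3/4)*(1/8) + Gamma_qqq*(1/8)^2) = -305/384

Answer: Gamma_ppp = -8/7, Gamma_ppq = 0, Gamma_pqq = 10/21, Gamma_qpp = 10/7, Gamma_qpq = 0, Gamma_qqq = -25/42; accelerations (d^2p/dtau^2, d^2q/dtau^2) = (61/96, -305/384)


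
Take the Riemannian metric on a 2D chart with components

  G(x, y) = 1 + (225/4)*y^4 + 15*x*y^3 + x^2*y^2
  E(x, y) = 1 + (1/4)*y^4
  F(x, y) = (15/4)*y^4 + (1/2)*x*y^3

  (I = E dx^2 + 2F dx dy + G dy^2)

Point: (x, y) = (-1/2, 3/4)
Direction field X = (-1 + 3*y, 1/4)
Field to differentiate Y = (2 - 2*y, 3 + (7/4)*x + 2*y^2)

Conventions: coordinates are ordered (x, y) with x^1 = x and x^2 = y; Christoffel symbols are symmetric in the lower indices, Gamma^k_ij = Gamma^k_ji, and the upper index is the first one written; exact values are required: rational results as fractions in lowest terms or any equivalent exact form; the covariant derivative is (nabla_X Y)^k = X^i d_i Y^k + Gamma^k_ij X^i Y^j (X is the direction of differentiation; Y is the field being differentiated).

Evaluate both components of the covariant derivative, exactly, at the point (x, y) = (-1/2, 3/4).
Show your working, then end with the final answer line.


E = 1105/1024, F = 1107/1024, G = 16153/1024 at the point
E_x = 0, E_y = 27/64, F_x = 27/128, F_y = 189/32, G_x = 369/64, G_y = 5289/64
EG - F^2 = 8117/512;  g^inv = (512/8117) * [[16153/1024, -1107/1024], [-1107/1024, 1105/1024]]
first-kind symbols [ij,l] = (1/2)(d_i g_jl + d_j g_il - d_l g_ij): [xx,x] = E_x/2 = 0, [xx,y] = F_x - E_y/2 = 0, [xy,x] = E_y/2 = 27/128, [xy,y] = G_x/2 = 369/128, [yy,x] = F_y - G_x/2 = 387/128, [yy,y] = G_y/2 = 5289/128
Gamma^x_ij = (G*[ij,x] - F*[ij,y])/(EG - F^2), Gamma^y_ij = (E*[ij,y] - F*[ij,x])/(EG - F^2)
Gamma_xxx = 0, Gamma_xxy = 108/8117, Gamma_xyy = 1548/8117, Gamma_yxx = 0, Gamma_yxy = 1476/8117, Gamma_yyy = 21156/8117
X = (5/4, 1/4), Y = (1/2, 13/4) at the point

Answer: (nabla_X Y)^x = -4697/16234, (nabla_X Y)^y = 755419/129872


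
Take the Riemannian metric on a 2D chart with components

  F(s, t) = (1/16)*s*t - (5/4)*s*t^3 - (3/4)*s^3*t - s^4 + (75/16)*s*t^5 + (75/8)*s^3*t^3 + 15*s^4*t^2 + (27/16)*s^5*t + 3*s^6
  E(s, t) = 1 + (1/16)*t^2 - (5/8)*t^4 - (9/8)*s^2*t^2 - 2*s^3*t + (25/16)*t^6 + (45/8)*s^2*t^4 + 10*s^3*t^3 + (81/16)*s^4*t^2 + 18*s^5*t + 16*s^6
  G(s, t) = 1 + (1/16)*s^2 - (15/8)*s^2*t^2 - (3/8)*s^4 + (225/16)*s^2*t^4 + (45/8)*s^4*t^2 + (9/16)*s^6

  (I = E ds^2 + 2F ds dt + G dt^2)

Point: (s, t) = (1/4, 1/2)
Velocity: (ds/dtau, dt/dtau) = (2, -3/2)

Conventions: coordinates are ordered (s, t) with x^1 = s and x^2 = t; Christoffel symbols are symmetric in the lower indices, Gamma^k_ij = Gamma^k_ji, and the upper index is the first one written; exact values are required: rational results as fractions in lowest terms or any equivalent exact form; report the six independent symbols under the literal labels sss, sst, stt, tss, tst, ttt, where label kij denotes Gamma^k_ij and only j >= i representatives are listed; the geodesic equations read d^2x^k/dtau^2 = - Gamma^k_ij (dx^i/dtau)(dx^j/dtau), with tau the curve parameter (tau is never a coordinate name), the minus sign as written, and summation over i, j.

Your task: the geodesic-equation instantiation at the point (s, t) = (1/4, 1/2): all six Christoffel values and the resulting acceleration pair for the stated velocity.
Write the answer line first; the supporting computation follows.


Answer: Gamma_sss = 14112/69509, Gamma_sst = 8904/69509, Gamma_stt = 10080/69509, Gamma_tss = 15792/69509, Gamma_tst = 9964/69509, Gamma_ttt = 11280/69509; accelerations (d^2s/dtau^2, d^2t/dtau^2) = (-25704/69509, -28764/69509)

E = 16825/16384, F = 987/32768, G = 67745/65536 at the point
E_s = 441/1024, E_t = 1113/4096, F_s = 3087/8192, F_t = 5011/16384, G_s = 2491/8192, G_t = 705/2048
EG - F^2 = 69509/65536;  g^inv = (65536/69509) * [[67745/65536, -987/32768], [-987/32768, 16825/16384]]
first-kind symbols [ij,l] = (1/2)(d_i g_jl + d_j g_il - d_l g_ij): [ss,s] = E_s/2 = 441/2048, [ss,t] = F_s - E_t/2 = 987/4096, [st,s] = E_t/2 = 1113/8192, [st,t] = G_s/2 = 2491/16384, [tt,s] = F_t - G_s/2 = 315/2048, [tt,t] = G_t/2 = 705/4096
Gamma^s_ij = (G*[ij,s] - F*[ij,t])/(EG - F^2), Gamma^t_ij = (E*[ij,t] - F*[ij,s])/(EG - F^2)
Gamma_sss = 14112/69509, Gamma_sst = 8904/69509, Gamma_stt = 10080/69509, Gamma_tss = 15792/69509, Gamma_tst = 9964/69509, Gamma_ttt = 11280/69509
d^2s/dtau^2 = -(Gamma_sss*(2)^2 + 2*Gamma_sst*(2)*(-3/2) + Gamma_stt*(-3/2)^2) = -25704/69509
d^2t/dtau^2 = -(Gamma_tss*(2)^2 + 2*Gamma_tst*(2)*(-3/2) + Gamma_ttt*(-3/2)^2) = -28764/69509


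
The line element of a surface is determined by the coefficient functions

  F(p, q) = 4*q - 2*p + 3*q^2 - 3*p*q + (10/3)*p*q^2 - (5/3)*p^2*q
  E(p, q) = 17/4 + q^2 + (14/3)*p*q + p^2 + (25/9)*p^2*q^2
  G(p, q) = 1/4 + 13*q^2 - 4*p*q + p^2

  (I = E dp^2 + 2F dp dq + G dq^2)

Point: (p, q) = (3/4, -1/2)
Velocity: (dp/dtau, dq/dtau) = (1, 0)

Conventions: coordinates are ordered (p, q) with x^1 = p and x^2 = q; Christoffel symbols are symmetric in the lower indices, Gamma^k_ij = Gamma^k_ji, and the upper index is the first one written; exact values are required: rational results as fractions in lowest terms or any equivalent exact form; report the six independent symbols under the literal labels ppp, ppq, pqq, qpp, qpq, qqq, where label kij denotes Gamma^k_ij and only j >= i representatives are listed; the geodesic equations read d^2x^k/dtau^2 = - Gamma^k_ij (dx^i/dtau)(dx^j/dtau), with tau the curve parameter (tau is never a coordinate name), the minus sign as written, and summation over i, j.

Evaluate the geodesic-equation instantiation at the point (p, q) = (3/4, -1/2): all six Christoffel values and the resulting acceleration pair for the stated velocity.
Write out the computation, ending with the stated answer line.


E = 237/64, F = -17/32, G = 89/16 at the point
E_p = 5/24, E_q = 15/16, F_p = 19/12, F_q = -75/16, G_p = 7/2, G_q = -16
EG - F^2 = 5201/256;  g^inv = (256/5201) * [[89/16, 17/32], [17/32, 237/64]]
first-kind symbols [ij,l] = (1/2)(d_i g_jl + d_j g_il - d_l g_ij): [pp,p] = E_p/2 = 5/48, [pp,q] = F_p - E_q/2 = 107/96, [pq,p] = E_q/2 = 15/32, [pq,q] = G_p/2 = 7/4, [qq,p] = F_q - G_p/2 = -103/16, [qq,q] = G_q/2 = -8
Gamma^p_ij = (G*[ij,p] - F*[ij,q])/(EG - F^2), Gamma^q_ij = (E*[ij,q] - F*[ij,p])/(EG - F^2)
Gamma_ppp = 3599/62412, Gamma_ppq = 1811/10402, Gamma_pqq = -1465/743, Gamma_qpp = 25699/124824, Gamma_qpq = 6891/20804, Gamma_qqq = -2417/1486
d^2p/dtau^2 = -(Gamma_ppp*(1)^2 + 2*Gamma_ppq*(1)*(0) + Gamma_pqq*(0)^2) = -3599/62412
d^2q/dtau^2 = -(Gamma_qpp*(1)^2 + 2*Gamma_qpq*(1)*(0) + Gamma_qqq*(0)^2) = -25699/124824

Answer: Gamma_ppp = 3599/62412, Gamma_ppq = 1811/10402, Gamma_pqq = -1465/743, Gamma_qpp = 25699/124824, Gamma_qpq = 6891/20804, Gamma_qqq = -2417/1486; accelerations (d^2p/dtau^2, d^2q/dtau^2) = (-3599/62412, -25699/124824)


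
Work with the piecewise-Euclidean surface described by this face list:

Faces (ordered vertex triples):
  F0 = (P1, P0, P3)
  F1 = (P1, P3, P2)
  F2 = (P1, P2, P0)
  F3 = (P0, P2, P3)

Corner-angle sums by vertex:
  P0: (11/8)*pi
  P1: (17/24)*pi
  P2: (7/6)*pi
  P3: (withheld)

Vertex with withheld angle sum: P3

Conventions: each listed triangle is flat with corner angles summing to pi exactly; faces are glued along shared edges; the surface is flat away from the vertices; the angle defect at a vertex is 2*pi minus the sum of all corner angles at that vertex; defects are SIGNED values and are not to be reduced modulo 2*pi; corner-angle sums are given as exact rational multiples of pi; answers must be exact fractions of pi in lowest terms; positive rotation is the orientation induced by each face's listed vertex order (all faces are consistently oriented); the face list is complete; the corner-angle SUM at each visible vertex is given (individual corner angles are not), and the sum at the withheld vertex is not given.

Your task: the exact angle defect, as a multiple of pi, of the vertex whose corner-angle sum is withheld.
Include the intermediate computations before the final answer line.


V = 4, E = 6, F = 4; chi = V - E + F = 2
Gauss-Bonnet: total defect = 2*pi*chi = 4*pi; visible defects sum to (11/4)*pi

Answer: defect(P3) = (5/4)*pi


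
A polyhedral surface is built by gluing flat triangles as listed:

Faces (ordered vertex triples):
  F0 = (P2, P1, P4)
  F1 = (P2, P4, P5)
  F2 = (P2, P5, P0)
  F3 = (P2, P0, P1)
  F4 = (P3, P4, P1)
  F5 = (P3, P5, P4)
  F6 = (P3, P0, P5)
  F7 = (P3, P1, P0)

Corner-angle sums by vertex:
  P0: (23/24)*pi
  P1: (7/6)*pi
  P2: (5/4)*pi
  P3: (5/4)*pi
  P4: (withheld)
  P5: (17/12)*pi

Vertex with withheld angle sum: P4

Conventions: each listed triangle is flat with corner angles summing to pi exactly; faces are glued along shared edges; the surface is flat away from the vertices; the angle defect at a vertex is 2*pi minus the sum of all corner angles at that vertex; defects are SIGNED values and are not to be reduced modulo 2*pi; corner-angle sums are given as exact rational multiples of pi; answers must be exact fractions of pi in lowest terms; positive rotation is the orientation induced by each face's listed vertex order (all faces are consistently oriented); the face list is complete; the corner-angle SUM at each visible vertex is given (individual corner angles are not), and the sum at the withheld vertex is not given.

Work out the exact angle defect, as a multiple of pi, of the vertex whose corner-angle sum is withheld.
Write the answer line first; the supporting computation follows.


Answer: defect(P4) = pi/24

V = 6, E = 12, F = 8; chi = V - E + F = 2
Gauss-Bonnet: total defect = 2*pi*chi = 4*pi; visible defects sum to (95/24)*pi


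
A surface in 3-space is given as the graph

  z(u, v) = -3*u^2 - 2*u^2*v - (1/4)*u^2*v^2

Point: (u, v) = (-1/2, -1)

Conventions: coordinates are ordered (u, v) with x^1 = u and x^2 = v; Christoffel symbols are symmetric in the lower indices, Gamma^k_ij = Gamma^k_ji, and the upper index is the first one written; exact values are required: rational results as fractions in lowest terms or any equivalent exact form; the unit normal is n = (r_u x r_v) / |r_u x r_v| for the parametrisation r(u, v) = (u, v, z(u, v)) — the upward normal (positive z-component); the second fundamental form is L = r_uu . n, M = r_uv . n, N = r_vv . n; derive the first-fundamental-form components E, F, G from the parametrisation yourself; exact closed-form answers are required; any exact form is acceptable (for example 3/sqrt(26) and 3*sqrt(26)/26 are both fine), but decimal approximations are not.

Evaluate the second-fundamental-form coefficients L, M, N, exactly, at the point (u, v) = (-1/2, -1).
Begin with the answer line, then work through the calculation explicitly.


Answer: L = -20*sqrt(173)/173, M = 12*sqrt(173)/173, N = -sqrt(173)/173

z_u = 5/4, z_v = -3/8, z_uu = -5/2, z_uv = 3/2, z_vv = -1/8
E = 41/16, F = -15/32, G = 73/64; answer radicand W^2 = 173/64
unnormalised second-form numerators: l = -5/2, m = 3/2, n = -1/8; L = l/sqrt(173/64), and similarly M = m/sqrt(W^2), N = n/sqrt(W^2)


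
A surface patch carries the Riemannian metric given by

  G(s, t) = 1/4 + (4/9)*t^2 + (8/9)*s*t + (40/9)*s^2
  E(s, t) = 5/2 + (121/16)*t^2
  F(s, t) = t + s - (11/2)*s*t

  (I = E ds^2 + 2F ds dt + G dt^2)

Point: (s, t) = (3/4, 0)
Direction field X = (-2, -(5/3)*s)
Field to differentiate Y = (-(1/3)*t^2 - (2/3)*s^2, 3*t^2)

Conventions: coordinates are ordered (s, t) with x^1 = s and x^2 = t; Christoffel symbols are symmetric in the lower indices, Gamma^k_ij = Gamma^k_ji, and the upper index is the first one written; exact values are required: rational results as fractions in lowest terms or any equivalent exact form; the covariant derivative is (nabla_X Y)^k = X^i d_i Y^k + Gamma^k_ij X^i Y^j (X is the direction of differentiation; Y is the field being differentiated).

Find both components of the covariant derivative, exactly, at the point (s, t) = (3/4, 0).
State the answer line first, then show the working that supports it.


Answer: (nabla_X Y)^s = 697/404, (nabla_X Y)^t = 185/202

E = 5/2, F = 3/4, G = 11/4 at the point
E_s = 0, E_t = 0, F_s = 1, F_t = -25/8, G_s = 20/3, G_t = 2/3
EG - F^2 = 101/16;  g^inv = (16/101) * [[11/4, -3/4], [-3/4, 5/2]]
first-kind symbols [ij,l] = (1/2)(d_i g_jl + d_j g_il - d_l g_ij): [ss,s] = E_s/2 = 0, [ss,t] = F_s - E_t/2 = 1, [st,s] = E_t/2 = 0, [st,t] = G_s/2 = 10/3, [tt,s] = F_t - G_s/2 = -155/24, [tt,t] = G_t/2 = 1/3
Gamma^s_ij = (G*[ij,s] - F*[ij,t])/(EG - F^2), Gamma^t_ij = (E*[ij,t] - F*[ij,s])/(EG - F^2)
Gamma_sss = -12/101, Gamma_sst = -40/101, Gamma_stt = -1729/606, Gamma_tss = 40/101, Gamma_tst = 400/303, Gamma_ttt = 545/606
X = (-2, -5/4), Y = (-3/8, 0) at the point
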